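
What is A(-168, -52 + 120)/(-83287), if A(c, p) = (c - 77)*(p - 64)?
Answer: 980/83287 ≈ 0.011767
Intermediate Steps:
A(c, p) = (-77 + c)*(-64 + p)
A(-168, -52 + 120)/(-83287) = (4928 - 77*(-52 + 120) - 64*(-168) - 168*(-52 + 120))/(-83287) = (4928 - 77*68 + 10752 - 168*68)*(-1/83287) = (4928 - 5236 + 10752 - 11424)*(-1/83287) = -980*(-1/83287) = 980/83287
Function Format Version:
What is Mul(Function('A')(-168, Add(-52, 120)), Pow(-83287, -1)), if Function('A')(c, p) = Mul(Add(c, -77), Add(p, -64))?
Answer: Rational(980, 83287) ≈ 0.011767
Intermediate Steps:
Function('A')(c, p) = Mul(Add(-77, c), Add(-64, p))
Mul(Function('A')(-168, Add(-52, 120)), Pow(-83287, -1)) = Mul(Add(4928, Mul(-77, Add(-52, 120)), Mul(-64, -168), Mul(-168, Add(-52, 120))), Pow(-83287, -1)) = Mul(Add(4928, Mul(-77, 68), 10752, Mul(-168, 68)), Rational(-1, 83287)) = Mul(Add(4928, -5236, 10752, -11424), Rational(-1, 83287)) = Mul(-980, Rational(-1, 83287)) = Rational(980, 83287)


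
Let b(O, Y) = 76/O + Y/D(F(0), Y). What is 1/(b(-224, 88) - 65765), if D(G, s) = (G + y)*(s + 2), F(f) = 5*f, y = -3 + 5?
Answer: -2520/165727423 ≈ -1.5206e-5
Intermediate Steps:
y = 2
D(G, s) = (2 + G)*(2 + s) (D(G, s) = (G + 2)*(s + 2) = (2 + G)*(2 + s))
b(O, Y) = 76/O + Y/(4 + 2*Y) (b(O, Y) = 76/O + Y/(4 + 2*(5*0) + 2*Y + (5*0)*Y) = 76/O + Y/(4 + 2*0 + 2*Y + 0*Y) = 76/O + Y/(4 + 0 + 2*Y + 0) = 76/O + Y/(4 + 2*Y))
1/(b(-224, 88) - 65765) = 1/((1/2)*(304 + 152*88 - 224*88)/(-224*(2 + 88)) - 65765) = 1/((1/2)*(-1/224)*(304 + 13376 - 19712)/90 - 65765) = 1/((1/2)*(-1/224)*(1/90)*(-6032) - 65765) = 1/(377/2520 - 65765) = 1/(-165727423/2520) = -2520/165727423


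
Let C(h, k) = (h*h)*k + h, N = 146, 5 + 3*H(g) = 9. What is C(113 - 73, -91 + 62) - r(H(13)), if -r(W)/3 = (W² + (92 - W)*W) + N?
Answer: -45554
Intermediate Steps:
H(g) = 4/3 (H(g) = -5/3 + (⅓)*9 = -5/3 + 3 = 4/3)
r(W) = -438 - 3*W² - 3*W*(92 - W) (r(W) = -3*((W² + (92 - W)*W) + 146) = -3*((W² + W*(92 - W)) + 146) = -3*(146 + W² + W*(92 - W)) = -438 - 3*W² - 3*W*(92 - W))
C(h, k) = h + k*h² (C(h, k) = h²*k + h = k*h² + h = h + k*h²)
C(113 - 73, -91 + 62) - r(H(13)) = (113 - 73)*(1 + (113 - 73)*(-91 + 62)) - (-438 - 276*4/3) = 40*(1 + 40*(-29)) - (-438 - 368) = 40*(1 - 1160) - 1*(-806) = 40*(-1159) + 806 = -46360 + 806 = -45554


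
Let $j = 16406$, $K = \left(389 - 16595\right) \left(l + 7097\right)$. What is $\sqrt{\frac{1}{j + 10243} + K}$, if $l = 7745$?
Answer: $\frac{i \sqrt{2108847021528163}}{2961} \approx 15509.0 i$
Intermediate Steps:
$K = -240529452$ ($K = \left(389 - 16595\right) \left(7745 + 7097\right) = \left(-16206\right) 14842 = -240529452$)
$\sqrt{\frac{1}{j + 10243} + K} = \sqrt{\frac{1}{16406 + 10243} - 240529452} = \sqrt{\frac{1}{26649} - 240529452} = \sqrt{- \frac{6409869366347}{26649}} = \frac{i \sqrt{2108847021528163}}{2961}$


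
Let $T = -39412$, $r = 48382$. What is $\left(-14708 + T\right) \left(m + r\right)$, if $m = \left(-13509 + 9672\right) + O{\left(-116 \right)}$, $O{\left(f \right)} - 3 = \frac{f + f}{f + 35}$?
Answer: $- \frac{65099504800}{27} \approx -2.4111 \cdot 10^{9}$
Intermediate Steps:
$O{\left(f \right)} = 3 + \frac{2 f}{35 + f}$ ($O{\left(f \right)} = 3 + \frac{f + f}{f + 35} = 3 + \frac{2 f}{35 + f}$)
$m = - \frac{310322}{81}$ ($m = \left(-13509 + 9672\right) + \frac{5 \left(21 - 116\right)}{35 - 116} = -3837 + 5 \frac{1}{-81} \left(-95\right) = -3837 + 5 \left(- \frac{1}{81}\right) \left(-95\right) = -3837 + \frac{475}{81} = - \frac{310322}{81} \approx -3831.1$)
$\left(-14708 + T\right) \left(m + r\right) = \left(-14708 - 39412\right) \left(- \frac{310322}{81} + 48382\right) = \left(-54120\right) \frac{3608620}{81} = - \frac{65099504800}{27}$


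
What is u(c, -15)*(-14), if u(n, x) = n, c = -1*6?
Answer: 84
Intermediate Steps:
c = -6
u(c, -15)*(-14) = -6*(-14) = 84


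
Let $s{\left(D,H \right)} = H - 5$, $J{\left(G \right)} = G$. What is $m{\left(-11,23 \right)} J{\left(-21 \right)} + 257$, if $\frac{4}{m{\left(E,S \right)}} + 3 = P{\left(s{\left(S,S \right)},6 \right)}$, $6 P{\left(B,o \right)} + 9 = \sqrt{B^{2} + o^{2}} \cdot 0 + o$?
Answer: $281$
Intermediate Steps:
$s{\left(D,H \right)} = -5 + H$
$P{\left(B,o \right)} = - \frac{3}{2} + \frac{o}{6}$ ($P{\left(B,o \right)} = - \frac{3}{2} + \frac{\sqrt{B^{2} + o^{2}} \cdot 0 + o}{6} = - \frac{3}{2} + \frac{0 + o}{6} = - \frac{3}{2} + \frac{o}{6}$)
$m{\left(E,S \right)} = - \frac{8}{7}$ ($m{\left(E,S \right)} = \frac{4}{-3 + \left(- \frac{3}{2} + \frac{1}{6} \cdot 6\right)} = \frac{4}{-3 + \left(- \frac{3}{2} + 1\right)} = \frac{4}{-3 - \frac{1}{2}} = \frac{4}{- \frac{7}{2}} = 4 \left(- \frac{2}{7}\right) = - \frac{8}{7}$)
$m{\left(-11,23 \right)} J{\left(-21 \right)} + 257 = \left(- \frac{8}{7}\right) \left(-21\right) + 257 = 24 + 257 = 281$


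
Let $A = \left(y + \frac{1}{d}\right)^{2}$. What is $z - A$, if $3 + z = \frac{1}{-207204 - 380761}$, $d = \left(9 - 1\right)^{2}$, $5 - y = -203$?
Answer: $- \frac{104215771431101}{2408304640} \approx -43274.0$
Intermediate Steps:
$y = 208$ ($y = 5 - -203 = 5 + 203 = 208$)
$d = 64$ ($d = 8^{2} = 64$)
$A = \frac{177235969}{4096}$ ($A = \left(208 + \frac{1}{64}\right)^{2} = \left(\frac{13313}{64}\right)^{2} = \frac{177235969}{4096} \approx 43271.0$)
$z = - \frac{1763896}{587965}$ ($z = -3 + \frac{1}{-207204 - 380761} = -3 + \frac{1}{-587965} = -3 - \frac{1}{587965} = - \frac{1763896}{587965} \approx -3.0$)
$z - A = - \frac{1763896}{587965} - \frac{177235969}{4096} = - \frac{104215771431101}{2408304640}$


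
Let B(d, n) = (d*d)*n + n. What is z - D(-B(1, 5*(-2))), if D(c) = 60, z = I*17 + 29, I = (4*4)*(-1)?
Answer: -303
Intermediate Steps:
B(d, n) = n + n*d² (B(d, n) = d²*n + n = n*d² + n = n + n*d²)
I = -16 (I = 16*(-1) = -16)
z = -243 (z = -16*17 + 29 = -272 + 29 = -243)
z - D(-B(1, 5*(-2))) = -243 - 1*60 = -243 - 60 = -303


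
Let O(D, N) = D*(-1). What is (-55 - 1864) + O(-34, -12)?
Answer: -1885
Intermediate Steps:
O(D, N) = -D
(-55 - 1864) + O(-34, -12) = (-55 - 1864) - 1*(-34) = -1919 + 34 = -1885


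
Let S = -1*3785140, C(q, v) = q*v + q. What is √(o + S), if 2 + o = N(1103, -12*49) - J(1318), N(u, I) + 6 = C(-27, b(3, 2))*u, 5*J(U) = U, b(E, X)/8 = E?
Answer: I*√113248415/5 ≈ 2128.4*I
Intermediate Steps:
b(E, X) = 8*E
C(q, v) = q + q*v
J(U) = U/5
N(u, I) = -6 - 675*u (N(u, I) = -6 + (-27*(1 + 8*3))*u = -6 + (-27*(1 + 24))*u = -6 + (-27*25)*u = -6 - 675*u)
o = -3723983/5 (o = -2 + ((-6 - 675*1103) - 1318/5) = -2 + ((-6 - 744525) - 1*1318/5) = -2 + (-744531 - 1318/5) = -2 - 3723973/5 = -3723983/5 ≈ -7.4480e+5)
S = -3785140
√(o + S) = √(-3723983/5 - 3785140) = √(-22649683/5) = I*√113248415/5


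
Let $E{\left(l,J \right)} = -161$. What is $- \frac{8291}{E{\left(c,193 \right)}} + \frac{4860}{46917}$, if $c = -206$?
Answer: $\frac{43307923}{839293} \approx 51.6$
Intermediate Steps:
$- \frac{8291}{E{\left(c,193 \right)}} + \frac{4860}{46917} = - \frac{8291}{-161} + \frac{4860}{46917} = \left(-8291\right) \left(- \frac{1}{161}\right) + 4860 \cdot \frac{1}{46917} = \frac{8291}{161} + \frac{540}{5213} = \frac{43307923}{839293}$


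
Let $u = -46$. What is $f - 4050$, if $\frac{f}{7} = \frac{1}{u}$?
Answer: $- \frac{186307}{46} \approx -4050.2$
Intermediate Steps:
$f = - \frac{7}{46}$ ($f = \frac{7}{-46} = 7 \left(- \frac{1}{46}\right) = - \frac{7}{46} \approx -0.15217$)
$f - 4050 = - \frac{7}{46} - 4050 = - \frac{186307}{46}$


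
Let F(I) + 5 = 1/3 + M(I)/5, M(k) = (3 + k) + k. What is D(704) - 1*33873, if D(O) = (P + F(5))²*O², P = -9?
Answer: 13649573071/225 ≈ 6.0665e+7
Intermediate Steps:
M(k) = 3 + 2*k
F(I) = -61/15 + 2*I/5 (F(I) = -5 + (1/3 + (3 + 2*I)/5) = -5 + (1*(⅓) + (3 + 2*I)*(⅕)) = -5 + (⅓ + (⅗ + 2*I/5)) = -5 + (14/15 + 2*I/5) = -61/15 + 2*I/5)
D(O) = 27556*O²/225 (D(O) = (-9 + (-61/15 + (⅖)*5))²*O² = (-9 + (-61/15 + 2))²*O² = (-9 - 31/15)²*O² = (-166/15)²*O² = 27556*O²/225)
D(704) - 1*33873 = (27556/225)*704² - 1*33873 = (27556/225)*495616 - 33873 = 13657194496/225 - 33873 = 13649573071/225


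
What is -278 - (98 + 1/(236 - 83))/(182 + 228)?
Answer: -3490787/12546 ≈ -278.24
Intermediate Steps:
-278 - (98 + 1/(236 - 83))/(182 + 228) = -278 - (98 + 1/153)/410 = -278 - 14995/(153*410) = -278 - 1*2999/12546 = -278 - 2999/12546 = -3490787/12546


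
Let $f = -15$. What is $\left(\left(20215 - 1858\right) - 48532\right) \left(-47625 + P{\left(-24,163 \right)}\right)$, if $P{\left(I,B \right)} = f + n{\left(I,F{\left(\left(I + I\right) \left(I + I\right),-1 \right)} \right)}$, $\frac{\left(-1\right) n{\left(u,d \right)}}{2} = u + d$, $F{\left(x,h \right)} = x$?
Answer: $1575135000$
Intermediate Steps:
$n{\left(u,d \right)} = - 2 d - 2 u$ ($n{\left(u,d \right)} = - 2 \left(u + d\right) = - 2 \left(d + u\right) = - 2 d - 2 u$)
$P{\left(I,B \right)} = -15 - 8 I^{2} - 2 I$ ($P{\left(I,B \right)} = -15 - \left(2 I + 2 \left(I + I\right) \left(I + I\right)\right) = -15 - \left(2 I + 2 \cdot 2 I 2 I\right) = -15 - \left(2 I + 2 \cdot 4 I^{2}\right) = -15 - \left(2 I + 8 I^{2}\right) = -15 - 8 I^{2} - 2 I$)
$\left(\left(20215 - 1858\right) - 48532\right) \left(-47625 + P{\left(-24,163 \right)}\right) = \left(\left(20215 - 1858\right) - 48532\right) \left(-47625 - \left(-33 + 4608\right)\right) = \left(18357 - 48532\right) \left(-47625 - 4575\right) = - 30175 \left(-47625 - 4575\right) = \left(-30175\right) \left(-52200\right) = 1575135000$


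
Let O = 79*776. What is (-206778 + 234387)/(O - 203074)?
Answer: -27609/141770 ≈ -0.19475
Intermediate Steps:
O = 61304
(-206778 + 234387)/(O - 203074) = (-206778 + 234387)/(61304 - 203074) = 27609/(-141770) = 27609*(-1/141770) = -27609/141770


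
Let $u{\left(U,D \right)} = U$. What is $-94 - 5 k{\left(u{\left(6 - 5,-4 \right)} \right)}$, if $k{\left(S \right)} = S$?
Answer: $-99$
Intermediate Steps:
$-94 - 5 k{\left(u{\left(6 - 5,-4 \right)} \right)} = -94 - 5 \left(6 - 5\right) = -94 - 5 = -99$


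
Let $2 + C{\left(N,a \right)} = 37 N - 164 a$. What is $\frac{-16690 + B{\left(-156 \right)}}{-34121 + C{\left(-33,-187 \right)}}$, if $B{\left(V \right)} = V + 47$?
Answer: $\frac{16799}{4676} \approx 3.5926$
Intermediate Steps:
$B{\left(V \right)} = 47 + V$
$C{\left(N,a \right)} = -2 - 164 a + 37 N$ ($C{\left(N,a \right)} = -2 + \left(37 N - 164 a\right) = -2 + \left(- 164 a + 37 N\right) = -2 - 164 a + 37 N$)
$\frac{-16690 + B{\left(-156 \right)}}{-34121 + C{\left(-33,-187 \right)}} = \frac{-16690 + \left(47 - 156\right)}{-34121 - -29445} = \frac{-16690 - 109}{-34121 - -29445} = - \frac{16799}{-34121 + 29445} = - \frac{16799}{-4676} = \left(-16799\right) \left(- \frac{1}{4676}\right) = \frac{16799}{4676}$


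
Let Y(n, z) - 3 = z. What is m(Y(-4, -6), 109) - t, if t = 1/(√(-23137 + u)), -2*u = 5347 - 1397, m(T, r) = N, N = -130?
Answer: -130 + I*√6278/12556 ≈ -130.0 + 0.0063104*I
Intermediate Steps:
Y(n, z) = 3 + z
m(T, r) = -130
u = -1975 (u = -(5347 - 1397)/2 = -½*3950 = -1975)
t = -I*√6278/12556 (t = 1/(√(-23137 - 1975)) = 1/(√(-25112)) = 1/(2*I*√6278) = -I*√6278/12556 ≈ -0.0063104*I)
m(Y(-4, -6), 109) - t = -130 - (-1)*I*√6278/12556 = -130 + I*√6278/12556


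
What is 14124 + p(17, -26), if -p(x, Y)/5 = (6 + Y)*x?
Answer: 15824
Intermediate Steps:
p(x, Y) = -5*x*(6 + Y) (p(x, Y) = -5*(6 + Y)*x = -5*x*(6 + Y))
14124 + p(17, -26) = 14124 - 5*17*(6 - 26) = 14124 - 5*17*(-20) = 14124 + 1700 = 15824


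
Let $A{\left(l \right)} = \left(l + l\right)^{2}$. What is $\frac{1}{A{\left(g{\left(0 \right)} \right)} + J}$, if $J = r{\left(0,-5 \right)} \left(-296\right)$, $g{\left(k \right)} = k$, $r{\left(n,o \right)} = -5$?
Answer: $\frac{1}{1480} \approx 0.00067568$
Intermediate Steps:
$A{\left(l \right)} = 4 l^{2}$ ($A{\left(l \right)} = \left(2 l\right)^{2} = 4 l^{2}$)
$J = 1480$ ($J = \left(-5\right) \left(-296\right) = 1480$)
$\frac{1}{A{\left(g{\left(0 \right)} \right)} + J} = \frac{1}{4 \cdot 0^{2} + 1480} = \frac{1}{4 \cdot 0 + 1480} = \frac{1}{0 + 1480} = \frac{1}{1480}$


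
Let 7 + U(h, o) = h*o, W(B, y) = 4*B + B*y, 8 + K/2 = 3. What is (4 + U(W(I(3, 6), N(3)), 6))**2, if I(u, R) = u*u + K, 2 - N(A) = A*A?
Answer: 225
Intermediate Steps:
K = -10 (K = -16 + 2*3 = -16 + 6 = -10)
N(A) = 2 - A**2 (N(A) = 2 - A*A = 2 - A**2)
I(u, R) = -10 + u**2 (I(u, R) = u*u - 10 = u**2 - 10 = -10 + u**2)
U(h, o) = -7 + h*o
(4 + U(W(I(3, 6), N(3)), 6))**2 = (4 + (-7 + ((-10 + 3**2)*(4 + (2 - 1*3**2)))*6))**2 = (4 + (-7 + ((-10 + 9)*(4 + (2 - 1*9)))*6))**2 = (4 + (-7 - (4 + (2 - 9))*6))**2 = (4 + (-7 - (4 - 7)*6))**2 = (4 + (-7 - 1*(-3)*6))**2 = (4 + (-7 + 3*6))**2 = (4 + (-7 + 18))**2 = (4 + 11)**2 = 15**2 = 225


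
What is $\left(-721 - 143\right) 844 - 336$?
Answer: $-729552$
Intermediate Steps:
$\left(-721 - 143\right) 844 - 336 = \left(-864\right) 844 - 336 = -729216 - 336 = -729552$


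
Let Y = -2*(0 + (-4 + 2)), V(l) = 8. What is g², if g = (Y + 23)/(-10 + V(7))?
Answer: 729/4 ≈ 182.25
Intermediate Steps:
Y = 4 (Y = -2*(0 - 2) = -2*(-2) = 4)
g = -27/2 (g = (4 + 23)/(-10 + 8) = 27/(-2) = 27*(-½) = -27/2 ≈ -13.500)
g² = (-27/2)² = 729/4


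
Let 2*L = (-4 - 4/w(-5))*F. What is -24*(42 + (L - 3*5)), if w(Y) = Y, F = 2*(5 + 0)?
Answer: -264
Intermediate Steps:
F = 10 (F = 2*5 = 10)
L = -16 (L = ((-4 - 4/(-5))*10)/2 = ((-4 - 4*(-1/5))*10)/2 = ((-4 + 4/5)*10)/2 = (-16/5*10)/2 = (1/2)*(-32) = -16)
-24*(42 + (L - 3*5)) = -24*(42 + (-16 - 3*5)) = -24*(42 + (-16 - 15)) = -24*(42 - 31) = -24*11 = -264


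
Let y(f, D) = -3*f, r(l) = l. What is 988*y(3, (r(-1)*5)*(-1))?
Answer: -8892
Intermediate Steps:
988*y(3, (r(-1)*5)*(-1)) = 988*(-3*3) = 988*(-9) = -8892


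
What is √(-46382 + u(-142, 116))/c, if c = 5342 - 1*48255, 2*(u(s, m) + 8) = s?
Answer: -I*√46461/42913 ≈ -0.0050229*I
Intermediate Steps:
u(s, m) = -8 + s/2
c = -42913 (c = 5342 - 48255 = -42913)
√(-46382 + u(-142, 116))/c = √(-46382 + (-8 + (½)*(-142)))/(-42913) = √(-46382 + (-8 - 71))*(-1/42913) = √(-46382 - 79)*(-1/42913) = √(-46461)*(-1/42913) = (I*√46461)*(-1/42913) = -I*√46461/42913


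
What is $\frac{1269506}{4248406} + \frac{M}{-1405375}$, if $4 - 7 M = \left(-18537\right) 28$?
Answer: $\frac{1028383131301}{4179422507575} \approx 0.24606$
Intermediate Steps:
$M = \frac{519040}{7}$ ($M = \frac{4}{7} - \frac{\left(-18537\right) 28}{7} = \frac{4}{7} - -74148 = \frac{4}{7} + 74148 = \frac{519040}{7} \approx 74149.0$)
$\frac{1269506}{4248406} + \frac{M}{-1405375} = \frac{1269506}{4248406} + \frac{519040}{7 \left(-1405375\right)} = 1269506 \cdot \frac{1}{4248406} + \frac{519040}{7} \left(- \frac{1}{1405375}\right) = \frac{634753}{2124203} - \frac{103808}{1967525} = \frac{1028383131301}{4179422507575}$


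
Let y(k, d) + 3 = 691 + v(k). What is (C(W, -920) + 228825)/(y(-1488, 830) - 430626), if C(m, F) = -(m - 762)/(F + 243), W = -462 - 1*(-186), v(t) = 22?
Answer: -6735369/12654484 ≈ -0.53225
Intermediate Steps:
W = -276 (W = -462 + 186 = -276)
y(k, d) = 710 (y(k, d) = -3 + (691 + 22) = -3 + 713 = 710)
C(m, F) = -(-762 + m)/(243 + F)
(C(W, -920) + 228825)/(y(-1488, 830) - 430626) = ((762 - 1*(-276))/(243 - 920) + 228825)/(710 - 430626) = ((762 + 276)/(-677) + 228825)/(-429916) = (-1/677*1038 + 228825)*(-1/429916) = (-1038/677 + 228825)*(-1/429916) = (154913487/677)*(-1/429916) = -6735369/12654484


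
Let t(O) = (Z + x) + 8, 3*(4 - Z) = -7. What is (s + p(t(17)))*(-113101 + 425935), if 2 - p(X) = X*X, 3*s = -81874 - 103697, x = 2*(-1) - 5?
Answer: -58101511762/3 ≈ -1.9367e+10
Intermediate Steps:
x = -7 (x = -2 - 5 = -7)
Z = 19/3 (Z = 4 - ⅓*(-7) = 4 + 7/3 = 19/3 ≈ 6.3333)
t(O) = 22/3 (t(O) = (19/3 - 7) + 8 = -⅔ + 8 = 22/3)
s = -61857 (s = (-81874 - 103697)/3 = (⅓)*(-185571) = -61857)
p(X) = 2 - X² (p(X) = 2 - X*X = 2 - X²)
(s + p(t(17)))*(-113101 + 425935) = (-61857 + (2 - (22/3)²))*(-113101 + 425935) = (-61857 + (2 - 1*484/9))*312834 = (-61857 + (2 - 484/9))*312834 = (-61857 - 466/9)*312834 = -557179/9*312834 = -58101511762/3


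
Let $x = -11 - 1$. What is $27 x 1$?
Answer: $-324$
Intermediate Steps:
$x = -12$
$27 x 1 = 27 \left(-12\right) 1 = \left(-324\right) 1 = -324$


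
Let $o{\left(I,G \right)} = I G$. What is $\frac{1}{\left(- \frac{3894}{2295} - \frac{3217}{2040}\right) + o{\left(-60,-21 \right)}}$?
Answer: $\frac{1224}{1538233} \approx 0.00079572$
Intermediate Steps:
$o{\left(I,G \right)} = G I$
$\frac{1}{\left(- \frac{3894}{2295} - \frac{3217}{2040}\right) + o{\left(-60,-21 \right)}} = \frac{1}{\left(- \frac{3894}{2295} - \frac{3217}{2040}\right) - -1260} = \frac{1}{\left(\left(-3894\right) \frac{1}{2295} - \frac{3217}{2040}\right) + 1260} = \frac{1}{\left(- \frac{1298}{765} - \frac{3217}{2040}\right) + 1260} = \frac{1}{- \frac{4007}{1224} + 1260} = \frac{1}{\frac{1538233}{1224}} = \frac{1224}{1538233}$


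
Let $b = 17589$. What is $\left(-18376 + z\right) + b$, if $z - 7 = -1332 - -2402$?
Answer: $290$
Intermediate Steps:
$z = 1077$ ($z = 7 - -1070 = 7 + \left(-1332 + 2402\right) = 7 + 1070 = 1077$)
$\left(-18376 + z\right) + b = \left(-18376 + 1077\right) + 17589 = -17299 + 17589 = 290$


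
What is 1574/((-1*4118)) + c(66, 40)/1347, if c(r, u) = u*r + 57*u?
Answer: 3023397/924491 ≈ 3.2703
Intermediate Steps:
c(r, u) = 57*u + r*u (c(r, u) = r*u + 57*u = 57*u + r*u)
1574/((-1*4118)) + c(66, 40)/1347 = 1574/((-1*4118)) + (40*(57 + 66))/1347 = 1574/(-4118) + (40*123)*(1/1347) = 1574*(-1/4118) + 4920*(1/1347) = -787/2059 + 1640/449 = 3023397/924491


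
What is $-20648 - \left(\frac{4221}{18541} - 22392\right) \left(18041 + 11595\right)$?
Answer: $\frac{12303472325668}{18541} \approx 6.6358 \cdot 10^{8}$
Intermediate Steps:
$-20648 - \left(\frac{4221}{18541} - 22392\right) \left(18041 + 11595\right) = -20648 - \left(4221 \cdot \frac{1}{18541} - 22392\right) 29636 = -20648 - \left(\frac{4221}{18541} - 22392\right) 29636 = -20648 - \left(- \frac{415165851}{18541}\right) 29636 = -20648 - - \frac{12303855160236}{18541} = -20648 + \frac{12303855160236}{18541} = \frac{12303472325668}{18541}$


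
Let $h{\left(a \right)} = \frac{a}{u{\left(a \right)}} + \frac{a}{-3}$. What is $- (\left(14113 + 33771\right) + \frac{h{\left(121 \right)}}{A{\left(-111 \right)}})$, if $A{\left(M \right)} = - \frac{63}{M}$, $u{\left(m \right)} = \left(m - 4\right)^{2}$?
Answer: $- \frac{13744741522}{287469} \approx -47813.0$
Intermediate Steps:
$u{\left(m \right)} = \left(-4 + m\right)^{2}$
$h{\left(a \right)} = - \frac{a}{3} + \frac{a}{\left(-4 + a\right)^{2}}$ ($h{\left(a \right)} = \frac{a}{\left(-4 + a\right)^{2}} + \frac{a}{-3} = \frac{a}{\left(-4 + a\right)^{2}} + a \left(- \frac{1}{3}\right) = \frac{a}{\left(-4 + a\right)^{2}} - \frac{a}{3} = - \frac{a}{3} + \frac{a}{\left(-4 + a\right)^{2}}$)
$- (\left(14113 + 33771\right) + \frac{h{\left(121 \right)}}{A{\left(-111 \right)}}) = - (\left(14113 + 33771\right) + \frac{\left(- \frac{1}{3}\right) 121 + \frac{121}{\left(-4 + 121\right)^{2}}}{\left(-63\right) \frac{1}{-111}}) = - (47884 + \frac{- \frac{121}{3} + \frac{121}{13689}}{\left(-63\right) \left(- \frac{1}{111}\right)}) = - (47884 + \frac{- \frac{121}{3} + 121 \cdot \frac{1}{13689}}{\frac{21}{37}}) = - (47884 + \left(- \frac{121}{3} + \frac{121}{13689}\right) \frac{37}{21}) = - (47884 - \frac{20424074}{287469}) = \left(-1\right) \frac{13744741522}{287469} = - \frac{13744741522}{287469}$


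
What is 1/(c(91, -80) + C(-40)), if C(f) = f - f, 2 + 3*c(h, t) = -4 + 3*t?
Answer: -1/82 ≈ -0.012195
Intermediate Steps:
c(h, t) = -2 + t (c(h, t) = -⅔ + (-4 + 3*t)/3 = -⅔ + (-4/3 + t) = -2 + t)
C(f) = 0
1/(c(91, -80) + C(-40)) = 1/((-2 - 80) + 0) = 1/(-82 + 0) = 1/(-82) = -1/82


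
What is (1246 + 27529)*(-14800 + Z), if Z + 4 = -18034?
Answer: -944913450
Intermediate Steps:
Z = -18038 (Z = -4 - 18034 = -18038)
(1246 + 27529)*(-14800 + Z) = (1246 + 27529)*(-14800 - 18038) = 28775*(-32838) = -944913450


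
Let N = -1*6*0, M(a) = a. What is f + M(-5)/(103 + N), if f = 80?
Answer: 8235/103 ≈ 79.951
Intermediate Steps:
N = 0 (N = -6*0 = 0)
f + M(-5)/(103 + N) = 80 - 5/(103 + 0) = 80 - 5/103 = 8235/103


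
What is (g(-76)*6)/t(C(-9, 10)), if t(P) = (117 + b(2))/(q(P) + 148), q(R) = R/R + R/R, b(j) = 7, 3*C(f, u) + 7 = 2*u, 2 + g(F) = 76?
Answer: 16650/31 ≈ 537.10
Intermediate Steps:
g(F) = 74 (g(F) = -2 + 76 = 74)
C(f, u) = -7/3 + 2*u/3 (C(f, u) = -7/3 + (2*u)/3 = -7/3 + 2*u/3)
q(R) = 2 (q(R) = 1 + 1 = 2)
t(P) = 62/75 (t(P) = (117 + 7)/(2 + 148) = 124/150 = 124*(1/150) = 62/75)
(g(-76)*6)/t(C(-9, 10)) = (74*6)/(62/75) = 444*(75/62) = 16650/31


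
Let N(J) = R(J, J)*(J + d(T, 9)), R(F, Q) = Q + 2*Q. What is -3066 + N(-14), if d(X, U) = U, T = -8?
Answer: -2856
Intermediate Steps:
R(F, Q) = 3*Q
N(J) = 3*J*(9 + J) (N(J) = (3*J)*(J + 9) = (3*J)*(9 + J) = 3*J*(9 + J))
-3066 + N(-14) = -3066 + 3*(-14)*(9 - 14) = -3066 + 3*(-14)*(-5) = -3066 + 210 = -2856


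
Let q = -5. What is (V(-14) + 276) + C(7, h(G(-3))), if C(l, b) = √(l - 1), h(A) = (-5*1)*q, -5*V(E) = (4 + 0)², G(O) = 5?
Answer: 1364/5 + √6 ≈ 275.25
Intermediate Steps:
V(E) = -16/5 (V(E) = -(4 + 0)²/5 = -⅕*4² = -⅕*16 = -16/5)
h(A) = 25 (h(A) = -5*1*(-5) = -5*(-5) = 25)
C(l, b) = √(-1 + l)
(V(-14) + 276) + C(7, h(G(-3))) = (-16/5 + 276) + √(-1 + 7) = 1364/5 + √6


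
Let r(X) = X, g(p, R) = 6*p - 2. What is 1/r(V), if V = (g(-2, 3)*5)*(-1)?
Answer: 1/70 ≈ 0.014286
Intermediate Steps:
g(p, R) = -2 + 6*p
V = 70 (V = ((-2 + 6*(-2))*5)*(-1) = ((-2 - 12)*5)*(-1) = -14*5*(-1) = -70*(-1) = 70)
1/r(V) = 1/70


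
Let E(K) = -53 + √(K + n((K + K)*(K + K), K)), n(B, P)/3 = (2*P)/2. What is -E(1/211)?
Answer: 53 - 2*√211/211 ≈ 52.862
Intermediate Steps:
n(B, P) = 3*P (n(B, P) = 3*((2*P)/2) = 3*((2*P)*(½)) = 3*P)
E(K) = -53 + 2*√K (E(K) = -53 + √(K + 3*K) = -53 + √(4*K) = -53 + 2*√K)
-E(1/211) = -(-53 + 2*√(1/211)) = -(-53 + 2*(√211/211)) = -(-53 + 2*√211/211) = 53 - 2*√211/211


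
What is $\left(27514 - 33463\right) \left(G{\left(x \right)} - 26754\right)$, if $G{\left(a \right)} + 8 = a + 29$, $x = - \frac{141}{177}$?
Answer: $\frac{9383322006}{59} \approx 1.5904 \cdot 10^{8}$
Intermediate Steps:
$x = - \frac{47}{59}$ ($x = \left(-141\right) \frac{1}{177} = - \frac{47}{59} \approx -0.79661$)
$G{\left(a \right)} = 21 + a$ ($G{\left(a \right)} = -8 + \left(a + 29\right) = -8 + \left(29 + a\right) = 21 + a$)
$\left(27514 - 33463\right) \left(G{\left(x \right)} - 26754\right) = \left(27514 - 33463\right) \left(\left(21 - \frac{47}{59}\right) - 26754\right) = - 5949 \left(\frac{1192}{59} - 26754\right) = \left(-5949\right) \left(- \frac{1577294}{59}\right) = \frac{9383322006}{59}$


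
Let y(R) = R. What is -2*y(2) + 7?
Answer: 3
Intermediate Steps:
-2*y(2) + 7 = -2*2 + 7 = -4 + 7 = 3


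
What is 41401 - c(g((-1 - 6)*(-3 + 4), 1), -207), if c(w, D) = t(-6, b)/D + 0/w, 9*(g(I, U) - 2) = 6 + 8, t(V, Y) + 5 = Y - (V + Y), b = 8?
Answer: 8570008/207 ≈ 41401.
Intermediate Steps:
t(V, Y) = -5 - V (t(V, Y) = -5 + (Y - (V + Y)) = -5 + (Y + (-V - Y)) = -5 - V)
g(I, U) = 32/9 (g(I, U) = 2 + (6 + 8)/9 = 2 + (⅑)*14 = 2 + 14/9 = 32/9)
c(w, D) = 1/D (c(w, D) = (-5 - 1*(-6))/D + 0/w = (-5 + 6)/D + 0 = 1/D + 0 = 1/D)
41401 - c(g((-1 - 6)*(-3 + 4), 1), -207) = 41401 - 1/(-207) = 41401 - 1*(-1/207) = 41401 + 1/207 = 8570008/207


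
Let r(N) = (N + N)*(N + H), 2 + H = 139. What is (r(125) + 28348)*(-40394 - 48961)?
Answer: -8385788040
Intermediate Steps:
H = 137 (H = -2 + 139 = 137)
r(N) = 2*N*(137 + N) (r(N) = (N + N)*(N + 137) = (2*N)*(137 + N) = 2*N*(137 + N))
(r(125) + 28348)*(-40394 - 48961) = (2*125*(137 + 125) + 28348)*(-40394 - 48961) = (2*125*262 + 28348)*(-89355) = (65500 + 28348)*(-89355) = 93848*(-89355) = -8385788040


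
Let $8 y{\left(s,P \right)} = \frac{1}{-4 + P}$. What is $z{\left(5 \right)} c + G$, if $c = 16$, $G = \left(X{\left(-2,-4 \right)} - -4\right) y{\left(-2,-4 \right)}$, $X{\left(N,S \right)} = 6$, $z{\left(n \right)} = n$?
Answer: $\frac{2555}{32} \approx 79.844$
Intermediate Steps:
$y{\left(s,P \right)} = \frac{1}{8 \left(-4 + P\right)}$
$G = - \frac{5}{32}$ ($G = \left(6 - -4\right) \frac{1}{8 \left(-4 - 4\right)} = \left(6 + 4\right) \frac{1}{8 \left(-8\right)} = 10 \cdot \frac{1}{8} \left(- \frac{1}{8}\right) = 10 \left(- \frac{1}{64}\right) = - \frac{5}{32} \approx -0.15625$)
$z{\left(5 \right)} c + G = 5 \cdot 16 - \frac{5}{32} = 80 - \frac{5}{32} = \frac{2555}{32}$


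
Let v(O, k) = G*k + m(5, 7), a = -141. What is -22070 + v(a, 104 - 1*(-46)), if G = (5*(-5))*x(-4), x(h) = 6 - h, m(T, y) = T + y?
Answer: -59558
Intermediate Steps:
G = -250 (G = (5*(-5))*(6 - 1*(-4)) = -25*(6 + 4) = -25*10 = -250)
v(O, k) = 12 - 250*k (v(O, k) = -250*k + (5 + 7) = -250*k + 12 = 12 - 250*k)
-22070 + v(a, 104 - 1*(-46)) = -22070 + (12 - 250*(104 - 1*(-46))) = -22070 + (12 - 250*(104 + 46)) = -22070 + (12 - 250*150) = -22070 + (12 - 37500) = -22070 - 37488 = -59558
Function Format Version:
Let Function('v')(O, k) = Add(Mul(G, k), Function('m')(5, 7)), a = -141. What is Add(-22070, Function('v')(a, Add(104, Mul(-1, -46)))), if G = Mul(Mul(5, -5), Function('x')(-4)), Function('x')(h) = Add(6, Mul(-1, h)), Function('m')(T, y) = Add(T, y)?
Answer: -59558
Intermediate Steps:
G = -250 (G = Mul(Mul(5, -5), Add(6, Mul(-1, -4))) = Mul(-25, Add(6, 4)) = Mul(-25, 10) = -250)
Function('v')(O, k) = Add(12, Mul(-250, k)) (Function('v')(O, k) = Add(Mul(-250, k), Add(5, 7)) = Add(Mul(-250, k), 12) = Add(12, Mul(-250, k)))
Add(-22070, Function('v')(a, Add(104, Mul(-1, -46)))) = Add(-22070, Add(12, Mul(-250, Add(104, Mul(-1, -46))))) = Add(-22070, Add(12, Mul(-250, Add(104, 46)))) = Add(-22070, Add(12, Mul(-250, 150))) = Add(-22070, Add(12, -37500)) = Add(-22070, -37488) = -59558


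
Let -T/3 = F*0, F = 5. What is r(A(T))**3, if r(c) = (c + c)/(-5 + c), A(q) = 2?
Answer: -64/27 ≈ -2.3704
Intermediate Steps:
T = 0 (T = -15*0 = -3*0 = 0)
r(c) = 2*c/(-5 + c) (r(c) = (2*c)/(-5 + c) = 2*c/(-5 + c))
r(A(T))**3 = (2*2/(-5 + 2))**3 = (2*2/(-3))**3 = (2*2*(-1/3))**3 = (-4/3)**3 = -64/27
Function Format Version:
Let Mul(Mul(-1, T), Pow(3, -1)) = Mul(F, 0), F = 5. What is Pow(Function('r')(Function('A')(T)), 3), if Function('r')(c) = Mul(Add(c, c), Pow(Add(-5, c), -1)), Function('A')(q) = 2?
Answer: Rational(-64, 27) ≈ -2.3704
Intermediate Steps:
T = 0 (T = Mul(-3, Mul(5, 0)) = Mul(-3, 0) = 0)
Function('r')(c) = Mul(2, c, Pow(Add(-5, c), -1)) (Function('r')(c) = Mul(Mul(2, c), Pow(Add(-5, c), -1)) = Mul(2, c, Pow(Add(-5, c), -1)))
Pow(Function('r')(Function('A')(T)), 3) = Pow(Mul(2, 2, Pow(Add(-5, 2), -1)), 3) = Pow(Mul(2, 2, Pow(-3, -1)), 3) = Pow(Mul(2, 2, Rational(-1, 3)), 3) = Pow(Rational(-4, 3), 3) = Rational(-64, 27)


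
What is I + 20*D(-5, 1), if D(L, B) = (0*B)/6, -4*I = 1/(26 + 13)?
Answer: -1/156 ≈ -0.0064103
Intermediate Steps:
I = -1/156 (I = -1/(4*(26 + 13)) = -1/4/39 = -1/4*1/39 = -1/156 ≈ -0.0064103)
D(L, B) = 0 (D(L, B) = 0*(1/6) = 0)
I + 20*D(-5, 1) = -1/156 + 20*0 = -1/156 + 0 = -1/156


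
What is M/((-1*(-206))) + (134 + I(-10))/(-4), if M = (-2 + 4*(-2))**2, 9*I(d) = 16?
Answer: -62033/1854 ≈ -33.459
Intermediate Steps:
I(d) = 16/9 (I(d) = (1/9)*16 = 16/9)
M = 100 (M = (-2 - 8)**2 = (-10)**2 = 100)
M/((-1*(-206))) + (134 + I(-10))/(-4) = 100/((-1*(-206))) + (134 + 16/9)/(-4) = 100/206 + (1222/9)*(-1/4) = 100*(1/206) - 611/18 = 50/103 - 611/18 = -62033/1854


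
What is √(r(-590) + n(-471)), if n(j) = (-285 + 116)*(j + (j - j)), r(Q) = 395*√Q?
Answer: √(79599 + 395*I*√590) ≈ 282.64 + 16.973*I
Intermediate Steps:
n(j) = -169*j (n(j) = -169*(j + 0) = -169*j)
√(r(-590) + n(-471)) = √(395*√(-590) - 169*(-471)) = √(395*(I*√590) + 79599) = √(395*I*√590 + 79599) = √(79599 + 395*I*√590)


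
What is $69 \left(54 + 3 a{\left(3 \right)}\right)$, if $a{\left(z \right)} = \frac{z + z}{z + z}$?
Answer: $3933$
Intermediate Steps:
$a{\left(z \right)} = 1$ ($a{\left(z \right)} = \frac{2 z}{2 z} = 2 z \frac{1}{2 z} = 1$)
$69 \left(54 + 3 a{\left(3 \right)}\right) = 69 \left(54 + 3 \cdot 1\right) = 69 \left(54 + 3\right) = 69 \cdot 57 = 3933$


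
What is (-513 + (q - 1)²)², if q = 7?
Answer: 227529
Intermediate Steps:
(-513 + (q - 1)²)² = (-513 + (7 - 1)²)² = (-513 + 6²)² = (-513 + 36)² = (-477)² = 227529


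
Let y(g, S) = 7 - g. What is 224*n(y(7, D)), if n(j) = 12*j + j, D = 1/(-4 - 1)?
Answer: 0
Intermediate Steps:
D = -⅕ (D = 1/(-5) = -⅕ ≈ -0.20000)
n(j) = 13*j
224*n(y(7, D)) = 224*(13*(7 - 1*7)) = 224*(13*(7 - 7)) = 224*(13*0) = 224*0 = 0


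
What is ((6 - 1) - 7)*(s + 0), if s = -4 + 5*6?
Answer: -52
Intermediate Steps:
s = 26 (s = -4 + 30 = 26)
((6 - 1) - 7)*(s + 0) = ((6 - 1) - 7)*(26 + 0) = (5 - 7)*26 = -2*26 = -52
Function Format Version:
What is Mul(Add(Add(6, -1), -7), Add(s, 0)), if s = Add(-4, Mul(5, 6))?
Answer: -52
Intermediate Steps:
s = 26 (s = Add(-4, 30) = 26)
Mul(Add(Add(6, -1), -7), Add(s, 0)) = Mul(Add(Add(6, -1), -7), Add(26, 0)) = Mul(Add(5, -7), 26) = Mul(-2, 26) = -52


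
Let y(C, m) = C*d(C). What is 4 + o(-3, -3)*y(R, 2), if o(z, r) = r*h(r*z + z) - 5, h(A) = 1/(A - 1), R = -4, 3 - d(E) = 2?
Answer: 132/5 ≈ 26.400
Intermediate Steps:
d(E) = 1 (d(E) = 3 - 1*2 = 3 - 2 = 1)
h(A) = 1/(-1 + A)
y(C, m) = C (y(C, m) = C*1 = C)
o(z, r) = -5 + r/(-1 + z + r*z) (o(z, r) = r/(-1 + (r*z + z)) - 5 = r/(-1 + (z + r*z)) - 5 = r/(-1 + z + r*z) - 5 = -5 + r/(-1 + z + r*z))
4 + o(-3, -3)*y(R, 2) = 4 + (-5 - 3/(-1 - 3*(1 - 3)))*(-4) = 4 + (-5 - 3/(-1 - 3*(-2)))*(-4) = 4 + (-5 - 3/(-1 + 6))*(-4) = 4 + (-5 - 3/5)*(-4) = 4 + (-5 - 3*⅕)*(-4) = 4 + (-5 - ⅗)*(-4) = 4 - 28/5*(-4) = 4 + 112/5 = 132/5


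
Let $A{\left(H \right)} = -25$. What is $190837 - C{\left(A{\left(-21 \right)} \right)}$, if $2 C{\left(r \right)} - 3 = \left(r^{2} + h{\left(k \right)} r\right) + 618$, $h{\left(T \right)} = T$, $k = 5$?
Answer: $\frac{380553}{2} \approx 1.9028 \cdot 10^{5}$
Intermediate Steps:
$C{\left(r \right)} = \frac{621}{2} + \frac{r^{2}}{2} + \frac{5 r}{2}$ ($C{\left(r \right)} = \frac{3}{2} + \frac{\left(r^{2} + 5 r\right) + 618}{2} = \frac{3}{2} + \frac{618 + r^{2} + 5 r}{2} = \frac{3}{2} + \left(309 + \frac{r^{2}}{2} + \frac{5 r}{2}\right) = \frac{621}{2} + \frac{r^{2}}{2} + \frac{5 r}{2}$)
$190837 - C{\left(A{\left(-21 \right)} \right)} = 190837 - \left(\frac{621}{2} + \frac{\left(-25\right)^{2}}{2} + \frac{5}{2} \left(-25\right)\right) = 190837 - \left(\frac{621}{2} + \frac{1}{2} \cdot 625 - \frac{125}{2}\right) = 190837 - \left(\frac{621}{2} + \frac{625}{2} - \frac{125}{2}\right) = 190837 - \frac{1121}{2} = \frac{380553}{2}$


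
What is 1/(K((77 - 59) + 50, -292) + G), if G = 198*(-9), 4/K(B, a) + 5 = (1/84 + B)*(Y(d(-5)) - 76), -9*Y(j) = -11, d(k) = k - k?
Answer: -3848629/6858259902 ≈ -0.00056117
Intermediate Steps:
d(k) = 0
Y(j) = 11/9 (Y(j) = -⅑*(-11) = 11/9)
K(B, a) = 4/(-4453/756 - 673*B/9) (K(B, a) = 4/(-5 + (1/84 + B)*(11/9 - 76)) = 4/(-5 + (1/84 + B)*(-673/9)) = 4/(-5 + (-673/756 - 673*B/9)) = 4/(-4453/756 - 673*B/9))
G = -1782
1/(K((77 - 59) + 50, -292) + G) = 1/(3024/(-4453 - 56532*((77 - 59) + 50)) - 1782) = 1/(3024/(-4453 - 56532*(18 + 50)) - 1782) = 1/(3024/(-4453 - 56532*68) - 1782) = 1/(3024/(-4453 - 3844176) - 1782) = 1/(3024/(-3848629) - 1782) = 1/(3024*(-1/3848629) - 1782) = 1/(-3024/3848629 - 1782) = 1/(-6858259902/3848629) = -3848629/6858259902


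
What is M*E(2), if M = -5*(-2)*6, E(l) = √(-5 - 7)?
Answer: 120*I*√3 ≈ 207.85*I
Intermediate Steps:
E(l) = 2*I*√3 (E(l) = √(-12) = 2*I*√3)
M = 60 (M = 10*6 = 60)
M*E(2) = 60*(2*I*√3) = 120*I*√3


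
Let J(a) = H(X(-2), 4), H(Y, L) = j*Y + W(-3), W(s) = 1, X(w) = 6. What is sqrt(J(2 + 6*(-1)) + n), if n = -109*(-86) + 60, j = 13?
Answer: 3*sqrt(1057) ≈ 97.535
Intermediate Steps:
n = 9434 (n = 9374 + 60 = 9434)
H(Y, L) = 1 + 13*Y (H(Y, L) = 13*Y + 1 = 1 + 13*Y)
J(a) = 79 (J(a) = 1 + 13*6 = 1 + 78 = 79)
sqrt(J(2 + 6*(-1)) + n) = sqrt(79 + 9434) = sqrt(9513) = 3*sqrt(1057)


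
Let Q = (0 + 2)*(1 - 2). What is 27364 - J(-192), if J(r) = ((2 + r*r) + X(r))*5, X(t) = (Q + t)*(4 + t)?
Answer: -339326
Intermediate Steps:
Q = -2 (Q = 2*(-1) = -2)
X(t) = (-2 + t)*(4 + t)
J(r) = -30 + 10*r + 10*r² (J(r) = ((2 + r*r) + (-8 + r² + 2*r))*5 = ((2 + r²) + (-8 + r² + 2*r))*5 = (-6 + 2*r + 2*r²)*5 = -30 + 10*r + 10*r²)
27364 - J(-192) = 27364 - (-30 + 10*(-192) + 10*(-192)²) = 27364 - (-30 - 1920 + 10*36864) = 27364 - (-30 - 1920 + 368640) = 27364 - 1*366690 = 27364 - 366690 = -339326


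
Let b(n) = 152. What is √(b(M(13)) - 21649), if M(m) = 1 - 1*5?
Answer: I*√21497 ≈ 146.62*I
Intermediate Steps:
M(m) = -4 (M(m) = 1 - 5 = -4)
√(b(M(13)) - 21649) = √(152 - 21649) = √(-21497) = I*√21497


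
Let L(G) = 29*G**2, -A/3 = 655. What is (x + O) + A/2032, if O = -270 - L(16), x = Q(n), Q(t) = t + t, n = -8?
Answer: -15668685/2032 ≈ -7711.0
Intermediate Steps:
A = -1965 (A = -3*655 = -1965)
Q(t) = 2*t
x = -16 (x = 2*(-8) = -16)
O = -7694 (O = -270 - 29*16**2 = -270 - 29*256 = -270 - 1*7424 = -270 - 7424 = -7694)
(x + O) + A/2032 = (-16 - 7694) - 1965/2032 = -7710 - 1965*1/2032 = -7710 - 1965/2032 = -15668685/2032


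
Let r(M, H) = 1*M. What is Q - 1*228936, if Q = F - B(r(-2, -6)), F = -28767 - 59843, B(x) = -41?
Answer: -317505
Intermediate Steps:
r(M, H) = M
F = -88610
Q = -88569 (Q = -88610 - 1*(-41) = -88610 + 41 = -88569)
Q - 1*228936 = -88569 - 1*228936 = -88569 - 228936 = -317505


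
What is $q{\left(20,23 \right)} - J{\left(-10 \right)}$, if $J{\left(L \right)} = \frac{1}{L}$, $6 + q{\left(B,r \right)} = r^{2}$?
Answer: $\frac{5231}{10} \approx 523.1$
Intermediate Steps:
$q{\left(B,r \right)} = -6 + r^{2}$
$q{\left(20,23 \right)} - J{\left(-10 \right)} = \left(-6 + 23^{2}\right) - \frac{1}{-10} = \left(-6 + 529\right) - - \frac{1}{10} = 523 + \frac{1}{10} = \frac{5231}{10}$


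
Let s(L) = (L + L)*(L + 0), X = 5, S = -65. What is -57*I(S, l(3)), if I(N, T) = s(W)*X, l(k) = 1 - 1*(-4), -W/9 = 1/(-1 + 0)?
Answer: -46170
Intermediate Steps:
W = 9 (W = -9/(-1 + 0) = -9/(-1) = -9*(-1) = 9)
s(L) = 2*L**2 (s(L) = (2*L)*L = 2*L**2)
l(k) = 5 (l(k) = 1 + 4 = 5)
I(N, T) = 810 (I(N, T) = (2*9**2)*5 = (2*81)*5 = 162*5 = 810)
-57*I(S, l(3)) = -57*810 = -46170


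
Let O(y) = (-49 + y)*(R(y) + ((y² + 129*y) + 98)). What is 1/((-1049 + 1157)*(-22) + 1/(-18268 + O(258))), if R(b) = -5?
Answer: -20868983/49584703607 ≈ -0.00042088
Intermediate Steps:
O(y) = (-49 + y)*(93 + y² + 129*y) (O(y) = (-49 + y)*(-5 + ((y² + 129*y) + 98)) = (-49 + y)*(-5 + (98 + y² + 129*y)) = (-49 + y)*(93 + y² + 129*y))
1/((-1049 + 1157)*(-22) + 1/(-18268 + O(258))) = 1/((-1049 + 1157)*(-22) + 1/(-18268 + (-4557 + 258³ - 6228*258 + 80*258²))) = 1/(108*(-22) + 1/(-18268 + (-4557 + 17173512 - 1606824 + 80*66564))) = 1/(-2376 + 1/(-18268 + (-4557 + 17173512 - 1606824 + 5325120))) = 1/(-2376 + 1/(-18268 + 20887251)) = 1/(-2376 + 1/20868983) = 1/(-49584703607/20868983) = -20868983/49584703607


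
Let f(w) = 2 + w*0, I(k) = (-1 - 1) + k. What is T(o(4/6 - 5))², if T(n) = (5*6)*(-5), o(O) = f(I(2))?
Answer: 22500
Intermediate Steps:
I(k) = -2 + k
f(w) = 2 (f(w) = 2 + 0 = 2)
o(O) = 2
T(n) = -150 (T(n) = 30*(-5) = -150)
T(o(4/6 - 5))² = (-150)² = 22500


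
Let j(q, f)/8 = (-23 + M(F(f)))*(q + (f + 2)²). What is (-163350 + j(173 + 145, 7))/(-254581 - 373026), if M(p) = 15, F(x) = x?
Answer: 188886/627607 ≈ 0.30096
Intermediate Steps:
j(q, f) = -64*q - 64*(2 + f)² (j(q, f) = 8*((-23 + 15)*(q + (f + 2)²)) = 8*(-8*(q + (2 + f)²)) = 8*(-8*q - 8*(2 + f)²) = -64*q - 64*(2 + f)²)
(-163350 + j(173 + 145, 7))/(-254581 - 373026) = (-163350 + (-64*(173 + 145) - 64*(2 + 7)²))/(-254581 - 373026) = (-163350 + (-64*318 - 64*9²))/(-627607) = (-163350 + (-20352 - 64*81))*(-1/627607) = (-163350 + (-20352 - 5184))*(-1/627607) = (-163350 - 25536)*(-1/627607) = -188886*(-1/627607) = 188886/627607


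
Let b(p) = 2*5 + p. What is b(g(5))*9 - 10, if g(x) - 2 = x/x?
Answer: 107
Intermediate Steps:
g(x) = 3 (g(x) = 2 + x/x = 2 + 1 = 3)
b(p) = 10 + p
b(g(5))*9 - 10 = (10 + 3)*9 - 10 = 13*9 - 10 = 117 - 10 = 107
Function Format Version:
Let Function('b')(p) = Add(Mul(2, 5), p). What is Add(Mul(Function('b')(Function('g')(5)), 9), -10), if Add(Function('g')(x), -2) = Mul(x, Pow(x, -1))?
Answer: 107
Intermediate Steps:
Function('g')(x) = 3 (Function('g')(x) = Add(2, Mul(x, Pow(x, -1))) = Add(2, 1) = 3)
Function('b')(p) = Add(10, p)
Add(Mul(Function('b')(Function('g')(5)), 9), -10) = Add(Mul(Add(10, 3), 9), -10) = Add(Mul(13, 9), -10) = Add(117, -10) = 107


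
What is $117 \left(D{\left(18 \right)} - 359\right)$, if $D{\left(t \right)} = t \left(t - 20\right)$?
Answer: $-46215$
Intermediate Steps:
$D{\left(t \right)} = t \left(-20 + t\right)$
$117 \left(D{\left(18 \right)} - 359\right) = 117 \left(18 \left(-20 + 18\right) - 359\right) = 117 \left(18 \left(-2\right) - 359\right) = 117 \left(-36 - 359\right) = 117 \left(-395\right) = -46215$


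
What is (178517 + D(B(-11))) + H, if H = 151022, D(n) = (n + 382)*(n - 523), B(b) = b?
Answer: 131425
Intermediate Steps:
D(n) = (-523 + n)*(382 + n) (D(n) = (382 + n)*(-523 + n) = (-523 + n)*(382 + n))
(178517 + D(B(-11))) + H = (178517 + (-199786 + (-11)² - 141*(-11))) + 151022 = (178517 + (-199786 + 121 + 1551)) + 151022 = (178517 - 198114) + 151022 = -19597 + 151022 = 131425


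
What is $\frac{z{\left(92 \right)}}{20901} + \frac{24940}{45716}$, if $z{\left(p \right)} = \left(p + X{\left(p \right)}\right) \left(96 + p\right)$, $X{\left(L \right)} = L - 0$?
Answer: $\frac{525669703}{238877529} \approx 2.2006$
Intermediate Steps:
$X{\left(L \right)} = L$ ($X{\left(L \right)} = L + 0 = L$)
$z{\left(p \right)} = 2 p \left(96 + p\right)$ ($z{\left(p \right)} = \left(p + p\right) \left(96 + p\right) = 2 p \left(96 + p\right)$)
$\frac{z{\left(92 \right)}}{20901} + \frac{24940}{45716} = \frac{2 \cdot 92 \left(96 + 92\right)}{20901} + \frac{24940}{45716} = 2 \cdot 92 \cdot 188 \cdot \frac{1}{20901} + 24940 \cdot \frac{1}{45716} = 34592 \cdot \frac{1}{20901} + \frac{6235}{11429} = \frac{34592}{20901} + \frac{6235}{11429} = \frac{525669703}{238877529}$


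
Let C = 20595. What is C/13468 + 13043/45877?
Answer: 86192303/47528572 ≈ 1.8135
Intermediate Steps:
C/13468 + 13043/45877 = 20595/13468 + 13043/45877 = 86192303/47528572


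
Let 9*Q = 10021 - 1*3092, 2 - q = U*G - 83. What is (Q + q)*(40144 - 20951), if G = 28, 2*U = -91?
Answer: 367737880/9 ≈ 4.0860e+7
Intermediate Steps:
U = -91/2 (U = (1/2)*(-91) = -91/2 ≈ -45.500)
q = 1359 (q = 2 - (-91/2*28 - 83) = 2 - (-1274 - 83) = 2 - 1*(-1357) = 2 + 1357 = 1359)
Q = 6929/9 (Q = (10021 - 1*3092)/9 = (10021 - 3092)/9 = (1/9)*6929 = 6929/9 ≈ 769.89)
(Q + q)*(40144 - 20951) = (6929/9 + 1359)*(40144 - 20951) = (19160/9)*19193 = 367737880/9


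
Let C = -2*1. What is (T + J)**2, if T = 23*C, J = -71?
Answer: 13689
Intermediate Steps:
C = -2
T = -46 (T = 23*(-2) = -46)
(T + J)**2 = (-46 - 71)**2 = (-117)**2 = 13689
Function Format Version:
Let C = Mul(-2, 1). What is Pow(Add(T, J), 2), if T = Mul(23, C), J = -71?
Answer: 13689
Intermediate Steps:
C = -2
T = -46 (T = Mul(23, -2) = -46)
Pow(Add(T, J), 2) = Pow(Add(-46, -71), 2) = Pow(-117, 2) = 13689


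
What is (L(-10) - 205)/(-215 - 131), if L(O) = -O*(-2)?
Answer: 225/346 ≈ 0.65029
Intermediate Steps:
L(O) = 2*O
(L(-10) - 205)/(-215 - 131) = (2*(-10) - 205)/(-215 - 131) = (-20 - 205)/(-346) = -225*(-1/346) = 225/346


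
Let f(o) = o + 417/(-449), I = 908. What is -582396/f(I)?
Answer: -261495804/407275 ≈ -642.06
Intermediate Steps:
f(o) = -417/449 + o (f(o) = o + 417*(-1/449) = o - 417/449 = -417/449 + o)
-582396/f(I) = -582396/(-417/449 + 908) = -582396/407275/449 = -582396*449/407275 = -261495804/407275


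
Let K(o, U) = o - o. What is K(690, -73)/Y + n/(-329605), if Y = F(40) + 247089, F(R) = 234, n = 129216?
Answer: -129216/329605 ≈ -0.39203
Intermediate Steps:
Y = 247323 (Y = 234 + 247089 = 247323)
K(o, U) = 0
K(690, -73)/Y + n/(-329605) = 0/247323 + 129216/(-329605) = 0*(1/247323) + 129216*(-1/329605) = 0 - 129216/329605 = -129216/329605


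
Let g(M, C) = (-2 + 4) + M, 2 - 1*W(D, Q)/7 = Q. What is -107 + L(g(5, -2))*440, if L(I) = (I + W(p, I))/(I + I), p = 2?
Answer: -987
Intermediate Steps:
W(D, Q) = 14 - 7*Q
g(M, C) = 2 + M
L(I) = (14 - 6*I)/(2*I) (L(I) = (I + (14 - 7*I))/(I + I) = (14 - 6*I)/((2*I)) = (14 - 6*I)*(1/(2*I)) = (14 - 6*I)/(2*I))
-107 + L(g(5, -2))*440 = -107 + (-3 + 7/(2 + 5))*440 = -107 + (-3 + 7/7)*440 = -107 + (-3 + 7*(1/7))*440 = -107 + (-3 + 1)*440 = -107 - 2*440 = -107 - 880 = -987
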